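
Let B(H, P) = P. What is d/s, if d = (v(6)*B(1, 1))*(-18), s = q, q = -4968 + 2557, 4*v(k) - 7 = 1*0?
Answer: 63/4822 ≈ 0.013065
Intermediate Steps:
v(k) = 7/4 (v(k) = 7/4 + (1*0)/4 = 7/4 + (¼)*0 = 7/4 + 0 = 7/4)
q = -2411
s = -2411
d = -63/2 (d = ((7/4)*1)*(-18) = (7/4)*(-18) = -63/2 ≈ -31.500)
d/s = -63/2/(-2411) = -63/2*(-1/2411) = 63/4822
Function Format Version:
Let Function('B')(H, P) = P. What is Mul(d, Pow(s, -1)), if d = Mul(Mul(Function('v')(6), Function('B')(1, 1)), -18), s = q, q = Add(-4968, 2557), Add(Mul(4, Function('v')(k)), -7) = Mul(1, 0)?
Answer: Rational(63, 4822) ≈ 0.013065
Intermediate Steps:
Function('v')(k) = Rational(7, 4) (Function('v')(k) = Add(Rational(7, 4), Mul(Rational(1, 4), Mul(1, 0))) = Add(Rational(7, 4), Mul(Rational(1, 4), 0)) = Add(Rational(7, 4), 0) = Rational(7, 4))
q = -2411
s = -2411
d = Rational(-63, 2) (d = Mul(Mul(Rational(7, 4), 1), -18) = Mul(Rational(7, 4), -18) = Rational(-63, 2) ≈ -31.500)
Mul(d, Pow(s, -1)) = Mul(Rational(-63, 2), Pow(-2411, -1)) = Mul(Rational(-63, 2), Rational(-1, 2411)) = Rational(63, 4822)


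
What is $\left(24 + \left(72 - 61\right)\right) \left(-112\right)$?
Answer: $-3920$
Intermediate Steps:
$\left(24 + \left(72 - 61\right)\right) \left(-112\right) = \left(24 + 11\right) \left(-112\right) = 35 \left(-112\right) = -3920$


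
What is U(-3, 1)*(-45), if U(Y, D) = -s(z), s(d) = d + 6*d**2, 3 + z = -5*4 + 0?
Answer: 141795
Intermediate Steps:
z = -23 (z = -3 + (-5*4 + 0) = -3 + (-20 + 0) = -3 - 20 = -23)
U(Y, D) = -3151 (U(Y, D) = -(-23)*(1 + 6*(-23)) = -(-23)*(1 - 138) = -(-23)*(-137) = -1*3151 = -3151)
U(-3, 1)*(-45) = -3151*(-45) = 141795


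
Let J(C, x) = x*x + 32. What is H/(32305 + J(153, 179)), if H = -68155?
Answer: -68155/64378 ≈ -1.0587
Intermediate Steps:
J(C, x) = 32 + x² (J(C, x) = x² + 32 = 32 + x²)
H/(32305 + J(153, 179)) = -68155/(32305 + (32 + 179²)) = -68155/(32305 + (32 + 32041)) = -68155/(32305 + 32073) = -68155/64378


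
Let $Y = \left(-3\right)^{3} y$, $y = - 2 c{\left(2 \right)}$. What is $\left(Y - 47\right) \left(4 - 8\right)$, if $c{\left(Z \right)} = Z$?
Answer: $-244$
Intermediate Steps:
$y = -4$ ($y = \left(-2\right) 2 = -4$)
$Y = 108$ ($Y = \left(-3\right)^{3} \left(-4\right) = \left(-27\right) \left(-4\right) = 108$)
$\left(Y - 47\right) \left(4 - 8\right) = \left(108 - 47\right) \left(4 - 8\right) = 61 \left(4 - 8\right) = 61 \left(-4\right) = -244$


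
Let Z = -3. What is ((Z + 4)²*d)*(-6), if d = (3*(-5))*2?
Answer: 180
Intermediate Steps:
d = -30 (d = -15*2 = -30)
((Z + 4)²*d)*(-6) = ((-3 + 4)²*(-30))*(-6) = (1²*(-30))*(-6) = (1*(-30))*(-6) = -30*(-6) = 180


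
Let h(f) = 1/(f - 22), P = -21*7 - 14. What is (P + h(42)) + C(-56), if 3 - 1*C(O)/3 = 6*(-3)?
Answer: -1959/20 ≈ -97.950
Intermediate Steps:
P = -161 (P = -147 - 14 = -161)
C(O) = 63 (C(O) = 9 - 18*(-3) = 9 - 3*(-18) = 9 + 54 = 63)
h(f) = 1/(-22 + f)
(P + h(42)) + C(-56) = (-161 + 1/(-22 + 42)) + 63 = (-161 + 1/20) + 63 = -3219/20 + 63 = -1959/20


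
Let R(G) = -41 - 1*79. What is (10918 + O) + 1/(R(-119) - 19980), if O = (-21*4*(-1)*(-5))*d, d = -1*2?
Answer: 236335799/20100 ≈ 11758.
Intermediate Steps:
R(G) = -120 (R(G) = -41 - 79 = -120)
d = -2
O = 840 (O = -21*4*(-1)*(-5)*(-2) = -(-84)*(-5)*(-2) = -21*20*(-2) = -420*(-2) = 840)
(10918 + O) + 1/(R(-119) - 19980) = (10918 + 840) + 1/(-120 - 19980) = 11758 + 1/(-20100) = 11758 - 1/20100 = 236335799/20100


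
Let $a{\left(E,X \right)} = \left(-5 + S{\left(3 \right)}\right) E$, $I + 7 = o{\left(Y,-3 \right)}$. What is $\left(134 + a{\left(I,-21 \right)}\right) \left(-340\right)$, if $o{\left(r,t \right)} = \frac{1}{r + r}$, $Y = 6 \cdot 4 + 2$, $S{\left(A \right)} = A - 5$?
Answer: $- \frac{808265}{13} \approx -62174.0$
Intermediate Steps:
$S{\left(A \right)} = -5 + A$
$Y = 26$ ($Y = 24 + 2 = 26$)
$o{\left(r,t \right)} = \frac{1}{2 r}$
$I = - \frac{363}{52}$ ($I = -7 + \frac{1}{2 \cdot 26} = -7 + \frac{1}{2} \cdot \frac{1}{26} = -7 + \frac{1}{52} = - \frac{363}{52} \approx -6.9808$)
$a{\left(E,X \right)} = - 7 E$ ($a{\left(E,X \right)} = \left(-5 + \left(-5 + 3\right)\right) E = \left(-5 - 2\right) E = - 7 E$)
$\left(134 + a{\left(I,-21 \right)}\right) \left(-340\right) = \left(134 - - \frac{2541}{52}\right) \left(-340\right) = \left(134 + \frac{2541}{52}\right) \left(-340\right) = \frac{9509}{52} \left(-340\right) = - \frac{808265}{13}$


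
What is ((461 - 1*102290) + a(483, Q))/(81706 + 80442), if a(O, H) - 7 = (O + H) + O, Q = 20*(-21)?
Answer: -3617/5791 ≈ -0.62459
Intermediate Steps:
Q = -420
a(O, H) = 7 + H + 2*O (a(O, H) = 7 + ((O + H) + O) = 7 + ((H + O) + O) = 7 + (H + 2*O) = 7 + H + 2*O)
((461 - 1*102290) + a(483, Q))/(81706 + 80442) = ((461 - 1*102290) + (7 - 420 + 2*483))/(81706 + 80442) = ((461 - 102290) + (7 - 420 + 966))/162148 = (-101829 + 553)*(1/162148) = -101276*1/162148 = -3617/5791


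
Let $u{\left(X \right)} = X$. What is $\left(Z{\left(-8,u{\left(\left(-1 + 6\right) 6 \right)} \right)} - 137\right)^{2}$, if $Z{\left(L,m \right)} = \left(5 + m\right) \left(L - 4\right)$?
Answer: $310249$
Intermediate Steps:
$Z{\left(L,m \right)} = \left(-4 + L\right) \left(5 + m\right)$ ($Z{\left(L,m \right)} = \left(5 + m\right) \left(-4 + L\right) = \left(-4 + L\right) \left(5 + m\right)$)
$\left(Z{\left(-8,u{\left(\left(-1 + 6\right) 6 \right)} \right)} - 137\right)^{2} = \left(\left(-20 - 4 \left(-1 + 6\right) 6 + 5 \left(-8\right) - 8 \left(-1 + 6\right) 6\right) - 137\right)^{2} = \left(\left(-20 - 4 \cdot 5 \cdot 6 - 40 - 8 \cdot 5 \cdot 6\right) - 137\right)^{2} = \left(\left(-20 - 120 - 40 - 240\right) - 137\right)^{2} = \left(-420 - 137\right)^{2} = \left(-557\right)^{2} = 310249$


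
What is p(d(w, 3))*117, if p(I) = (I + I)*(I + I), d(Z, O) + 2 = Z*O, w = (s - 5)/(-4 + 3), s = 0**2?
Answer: 79092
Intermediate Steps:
s = 0
w = 5 (w = (0 - 5)/(-4 + 3) = -5/(-1) = -5*(-1) = 5)
d(Z, O) = -2 + O*Z (d(Z, O) = -2 + Z*O = -2 + O*Z)
p(I) = 4*I**2 (p(I) = (2*I)*(2*I) = 4*I**2)
p(d(w, 3))*117 = (4*(-2 + 3*5)**2)*117 = (4*(-2 + 15)**2)*117 = (4*13**2)*117 = (4*169)*117 = 676*117 = 79092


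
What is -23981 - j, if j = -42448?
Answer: 18467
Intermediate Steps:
-23981 - j = -23981 - 1*(-42448) = -23981 + 42448 = 18467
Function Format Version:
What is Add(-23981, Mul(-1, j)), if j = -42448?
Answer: 18467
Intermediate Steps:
Add(-23981, Mul(-1, j)) = Add(-23981, Mul(-1, -42448)) = Add(-23981, 42448) = 18467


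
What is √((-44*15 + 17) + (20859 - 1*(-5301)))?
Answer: √25517 ≈ 159.74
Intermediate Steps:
√((-44*15 + 17) + (20859 - 1*(-5301))) = √((-660 + 17) + (20859 + 5301)) = √(-643 + 26160) = √25517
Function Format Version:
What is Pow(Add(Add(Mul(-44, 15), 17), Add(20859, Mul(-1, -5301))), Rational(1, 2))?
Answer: Pow(25517, Rational(1, 2)) ≈ 159.74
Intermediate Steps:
Pow(Add(Add(Mul(-44, 15), 17), Add(20859, Mul(-1, -5301))), Rational(1, 2)) = Pow(Add(Add(-660, 17), Add(20859, 5301)), Rational(1, 2)) = Pow(Add(-643, 26160), Rational(1, 2)) = Pow(25517, Rational(1, 2))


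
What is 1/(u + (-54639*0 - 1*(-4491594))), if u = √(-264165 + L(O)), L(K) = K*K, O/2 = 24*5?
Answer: 1497198/6724805622467 - I*√206565/20174416867401 ≈ 2.2264e-7 - 2.2528e-11*I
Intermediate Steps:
O = 240 (O = 2*(24*5) = 2*120 = 240)
L(K) = K²
u = I*√206565 (u = √(-264165 + 240²) = √(-264165 + 57600) = √(-206565) = I*√206565 ≈ 454.49*I)
1/(u + (-54639*0 - 1*(-4491594))) = 1/(I*√206565 + (-54639*0 - 1*(-4491594))) = 1/(I*√206565 + (0 + 4491594)) = 1/(I*√206565 + 4491594) = 1/(4491594 + I*√206565)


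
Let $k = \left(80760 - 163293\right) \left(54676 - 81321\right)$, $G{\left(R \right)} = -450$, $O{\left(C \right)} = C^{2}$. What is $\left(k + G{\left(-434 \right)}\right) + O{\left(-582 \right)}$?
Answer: $2199430059$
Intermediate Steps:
$k = 2199091785$ ($k = \left(-82533\right) \left(-26645\right) = 2199091785$)
$\left(k + G{\left(-434 \right)}\right) + O{\left(-582 \right)} = \left(2199091785 - 450\right) + \left(-582\right)^{2} = 2199091335 + 338724 = 2199430059$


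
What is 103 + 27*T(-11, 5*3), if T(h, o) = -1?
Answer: 76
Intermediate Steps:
103 + 27*T(-11, 5*3) = 103 + 27*(-1) = 103 - 27 = 76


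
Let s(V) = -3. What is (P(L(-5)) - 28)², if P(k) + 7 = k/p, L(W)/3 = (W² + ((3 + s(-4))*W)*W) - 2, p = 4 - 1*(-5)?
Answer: 6724/9 ≈ 747.11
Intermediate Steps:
p = 9 (p = 4 + 5 = 9)
L(W) = -6 + 3*W² (L(W) = 3*((W² + ((3 - 3)*W)*W) - 2) = 3*((W² + (0*W)*W) - 2) = 3*((W² + 0*W) - 2) = 3*((W² + 0) - 2) = 3*(W² - 2) = 3*(-2 + W²) = -6 + 3*W²)
P(k) = -7 + k/9
(P(L(-5)) - 28)² = ((-7 + (-6 + 3*(-5)²)/9) - 28)² = ((-7 + (-6 + 3*25)/9) - 28)² = ((-7 + (-6 + 75)/9) - 28)² = ((-7 + (⅑)*69) - 28)² = ((-7 + 23/3) - 28)² = (⅔ - 28)² = (-82/3)² = 6724/9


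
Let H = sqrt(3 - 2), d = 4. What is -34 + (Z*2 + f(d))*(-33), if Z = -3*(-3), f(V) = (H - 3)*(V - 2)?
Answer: -496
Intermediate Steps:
H = 1 (H = sqrt(1) = 1)
f(V) = 4 - 2*V (f(V) = (1 - 3)*(V - 2) = -2*(-2 + V) = 4 - 2*V)
Z = 9
-34 + (Z*2 + f(d))*(-33) = -34 + (9*2 + (4 - 2*4))*(-33) = -34 + (18 + (4 - 8))*(-33) = -34 + (18 - 4)*(-33) = -34 + 14*(-33) = -34 - 462 = -496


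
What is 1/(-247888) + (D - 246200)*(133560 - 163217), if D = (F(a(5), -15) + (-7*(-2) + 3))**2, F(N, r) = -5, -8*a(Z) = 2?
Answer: 1808908836743295/247888 ≈ 7.2973e+9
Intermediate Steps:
a(Z) = -1/4 (a(Z) = -1/8*2 = -1/4)
D = 144 (D = (-5 + (-7*(-2) + 3))**2 = (-5 + (14 + 3))**2 = (-5 + 17)**2 = 12**2 = 144)
1/(-247888) + (D - 246200)*(133560 - 163217) = 1/(-247888) + (144 - 246200)*(133560 - 163217) = -1/247888 - 246056*(-29657) = -1/247888 + 7297282792 = 1808908836743295/247888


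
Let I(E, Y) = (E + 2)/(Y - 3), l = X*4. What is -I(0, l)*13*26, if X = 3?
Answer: -676/9 ≈ -75.111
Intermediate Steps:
l = 12 (l = 3*4 = 12)
I(E, Y) = (2 + E)/(-3 + Y)
-I(0, l)*13*26 = -((2 + 0)/(-3 + 12))*13*26 = -(2/9)*13*26 = -26*26/9 = -1*676/9 = -676/9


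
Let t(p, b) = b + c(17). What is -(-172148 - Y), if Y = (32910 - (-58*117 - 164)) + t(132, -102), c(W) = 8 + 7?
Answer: 211921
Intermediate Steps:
c(W) = 15
t(p, b) = 15 + b (t(p, b) = b + 15 = 15 + b)
Y = 39773 (Y = (32910 - (-58*117 - 164)) + (15 - 102) = (32910 - (-6786 - 164)) - 87 = (32910 - 1*(-6950)) - 87 = (32910 + 6950) - 87 = 39860 - 87 = 39773)
-(-172148 - Y) = -(-172148 - 1*39773) = -(-172148 - 39773) = -1*(-211921) = 211921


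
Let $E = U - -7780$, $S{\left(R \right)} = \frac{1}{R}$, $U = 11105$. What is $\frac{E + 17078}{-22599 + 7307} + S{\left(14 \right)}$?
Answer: $- \frac{244095}{107044} \approx -2.2803$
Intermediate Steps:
$E = 18885$ ($E = 11105 - -7780 = 11105 + 7780 = 18885$)
$\frac{E + 17078}{-22599 + 7307} + S{\left(14 \right)} = \frac{18885 + 17078}{-22599 + 7307} + \frac{1}{14} = \frac{35963}{-15292} + \frac{1}{14} = 35963 \left(- \frac{1}{15292}\right) + \frac{1}{14} = - \frac{35963}{15292} + \frac{1}{14} = - \frac{244095}{107044}$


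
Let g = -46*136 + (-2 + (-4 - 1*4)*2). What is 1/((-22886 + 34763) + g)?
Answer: 1/5603 ≈ 0.00017848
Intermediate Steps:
g = -6274 (g = -6256 + (-2 + (-4 - 4)*2) = -6256 + (-2 - 8*2) = -6256 + (-2 - 16) = -6256 - 18 = -6274)
1/((-22886 + 34763) + g) = 1/((-22886 + 34763) - 6274) = 1/(11877 - 6274) = 1/5603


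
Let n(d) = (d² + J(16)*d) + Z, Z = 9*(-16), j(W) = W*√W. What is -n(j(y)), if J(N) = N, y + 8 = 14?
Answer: -72 - 96*√6 ≈ -307.15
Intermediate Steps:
y = 6 (y = -8 + 14 = 6)
j(W) = W^(3/2)
Z = -144
n(d) = -144 + d² + 16*d (n(d) = (d² + 16*d) - 144 = -144 + d² + 16*d)
-n(j(y)) = -(-144 + (6^(3/2))² + 16*6^(3/2)) = -(-144 + (6*√6)² + 16*(6*√6)) = -(-144 + 216 + 96*√6) = -(72 + 96*√6) = -72 - 96*√6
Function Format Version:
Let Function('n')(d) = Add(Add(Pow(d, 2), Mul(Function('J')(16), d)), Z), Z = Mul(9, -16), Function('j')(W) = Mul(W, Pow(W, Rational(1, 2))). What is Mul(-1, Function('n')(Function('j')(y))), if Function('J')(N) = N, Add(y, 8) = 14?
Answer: Add(-72, Mul(-96, Pow(6, Rational(1, 2)))) ≈ -307.15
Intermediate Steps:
y = 6 (y = Add(-8, 14) = 6)
Function('j')(W) = Pow(W, Rational(3, 2))
Z = -144
Function('n')(d) = Add(-144, Pow(d, 2), Mul(16, d)) (Function('n')(d) = Add(Add(Pow(d, 2), Mul(16, d)), -144) = Add(-144, Pow(d, 2), Mul(16, d)))
Mul(-1, Function('n')(Function('j')(y))) = Mul(-1, Add(-144, Pow(Pow(6, Rational(3, 2)), 2), Mul(16, Pow(6, Rational(3, 2))))) = Mul(-1, Add(-144, Pow(Mul(6, Pow(6, Rational(1, 2))), 2), Mul(16, Mul(6, Pow(6, Rational(1, 2)))))) = Mul(-1, Add(-144, 216, Mul(96, Pow(6, Rational(1, 2))))) = Mul(-1, Add(72, Mul(96, Pow(6, Rational(1, 2))))) = Add(-72, Mul(-96, Pow(6, Rational(1, 2))))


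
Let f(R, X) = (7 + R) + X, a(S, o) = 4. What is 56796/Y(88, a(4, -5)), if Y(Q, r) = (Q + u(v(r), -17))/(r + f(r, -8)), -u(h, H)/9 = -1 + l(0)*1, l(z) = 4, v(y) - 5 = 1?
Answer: 397572/61 ≈ 6517.6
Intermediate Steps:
v(y) = 6 (v(y) = 5 + 1 = 6)
f(R, X) = 7 + R + X
u(h, H) = -27 (u(h, H) = -9*(-1 + 4*1) = -9*(-1 + 4) = -9*3 = -27)
Y(Q, r) = (-27 + Q)/(-1 + 2*r) (Y(Q, r) = (Q - 27)/(r + (7 + r - 8)) = (-27 + Q)/(r + (-1 + r)) = (-27 + Q)/(-1 + 2*r))
56796/Y(88, a(4, -5)) = 56796/(((-27 + 88)/(-1 + 2*4))) = 56796/((61/(-1 + 8))) = 56796/((61/7)) = 56796/(((⅐)*61)) = 56796/(61/7) = 56796*(7/61) = 397572/61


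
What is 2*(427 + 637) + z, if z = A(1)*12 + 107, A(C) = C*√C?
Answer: 2247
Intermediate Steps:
A(C) = C^(3/2)
z = 119 (z = 1^(3/2)*12 + 107 = 1*12 + 107 = 12 + 107 = 119)
2*(427 + 637) + z = 2*(427 + 637) + 119 = 2*1064 + 119 = 2128 + 119 = 2247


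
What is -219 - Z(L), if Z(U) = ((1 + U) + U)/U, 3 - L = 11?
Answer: -1767/8 ≈ -220.88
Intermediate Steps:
L = -8 (L = 3 - 1*11 = 3 - 11 = -8)
Z(U) = (1 + 2*U)/U
-219 - Z(L) = -219 - (2 + 1/(-8)) = -219 - (2 - ⅛) = -219 - 1*15/8 = -219 - 15/8 = -1767/8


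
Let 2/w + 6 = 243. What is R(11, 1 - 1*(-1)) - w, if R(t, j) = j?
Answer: 472/237 ≈ 1.9916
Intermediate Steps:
w = 2/237 (w = 2/(-6 + 243) = 2/237 ≈ 0.0084388)
R(11, 1 - 1*(-1)) - w = (1 - 1*(-1)) - 1*2/237 = (1 + 1) - 2/237 = 2 - 2/237 = 472/237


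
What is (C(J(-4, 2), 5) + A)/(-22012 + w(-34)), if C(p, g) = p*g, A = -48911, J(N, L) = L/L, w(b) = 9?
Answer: 48906/22003 ≈ 2.2227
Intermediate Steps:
J(N, L) = 1
C(p, g) = g*p
(C(J(-4, 2), 5) + A)/(-22012 + w(-34)) = (5*1 - 48911)/(-22012 + 9) = (5 - 48911)/(-22003) = -48906*(-1/22003) = 48906/22003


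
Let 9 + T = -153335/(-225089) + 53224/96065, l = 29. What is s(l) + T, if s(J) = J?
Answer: 459173759411/21623174785 ≈ 21.235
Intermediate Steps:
T = -167898309354/21623174785 (T = -9 + (-153335/(-225089) + 53224/96065) = -9 + (-153335*(-1/225089) + 53224*(1/96065)) = -9 + (153335/225089 + 53224/96065) = -9 + 26710263711/21623174785 = -167898309354/21623174785 ≈ -7.7647)
s(l) + T = 29 - 167898309354/21623174785 = 459173759411/21623174785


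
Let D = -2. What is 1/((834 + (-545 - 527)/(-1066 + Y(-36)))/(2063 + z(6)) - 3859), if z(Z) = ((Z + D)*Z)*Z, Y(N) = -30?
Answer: -302359/1166688989 ≈ -0.00025916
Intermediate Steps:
z(Z) = Z²*(-2 + Z) (z(Z) = ((Z - 2)*Z)*Z = ((-2 + Z)*Z)*Z = (Z*(-2 + Z))*Z = Z²*(-2 + Z))
1/((834 + (-545 - 527)/(-1066 + Y(-36)))/(2063 + z(6)) - 3859) = 1/((834 + (-545 - 527)/(-1066 - 30))/(2063 + 6²*(-2 + 6)) - 3859) = 1/((834 - 1072/(-1096))/(2063 + 36*4) - 3859) = 1/((834 - 1072*(-1/1096))/(2063 + 144) - 3859) = 1/((834 + 134/137)/2207 - 3859) = 1/((114392/137)*(1/2207) - 3859) = 1/(114392/302359 - 3859) = 1/(-1166688989/302359) = -302359/1166688989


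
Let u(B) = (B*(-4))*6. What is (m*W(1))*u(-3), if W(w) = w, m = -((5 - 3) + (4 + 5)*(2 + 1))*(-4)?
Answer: 8352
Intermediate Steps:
u(B) = -24*B (u(B) = -4*B*6 = -24*B)
m = 116 (m = -(2 + 9*3)*(-4) = -(2 + 27)*(-4) = -1*29*(-4) = -29*(-4) = 116)
(m*W(1))*u(-3) = (116*1)*(-24*(-3)) = 116*72 = 8352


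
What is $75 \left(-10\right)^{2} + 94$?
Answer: $7594$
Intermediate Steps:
$75 \left(-10\right)^{2} + 94 = 75 \cdot 100 + 94 = 7500 + 94 = 7594$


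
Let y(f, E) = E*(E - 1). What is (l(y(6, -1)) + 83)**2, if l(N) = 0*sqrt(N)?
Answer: 6889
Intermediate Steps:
y(f, E) = E*(-1 + E)
l(N) = 0
(l(y(6, -1)) + 83)**2 = (0 + 83)**2 = 83**2 = 6889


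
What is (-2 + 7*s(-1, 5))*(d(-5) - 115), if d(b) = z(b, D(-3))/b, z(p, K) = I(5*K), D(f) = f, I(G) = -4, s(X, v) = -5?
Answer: 21127/5 ≈ 4225.4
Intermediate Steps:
z(p, K) = -4
d(b) = -4/b
(-2 + 7*s(-1, 5))*(d(-5) - 115) = (-2 + 7*(-5))*(-4/(-5) - 115) = (-2 - 35)*(-4*(-⅕) - 115) = -37*(⅘ - 115) = -37*(-571/5) = 21127/5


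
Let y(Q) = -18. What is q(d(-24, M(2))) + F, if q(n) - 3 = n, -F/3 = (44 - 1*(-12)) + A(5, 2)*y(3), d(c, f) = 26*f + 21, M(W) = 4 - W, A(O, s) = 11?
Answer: 502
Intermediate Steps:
d(c, f) = 21 + 26*f
F = 426 (F = -3*((44 - 1*(-12)) + 11*(-18)) = -3*((44 + 12) - 198) = -3*(56 - 198) = -3*(-142) = 426)
q(n) = 3 + n
q(d(-24, M(2))) + F = (3 + (21 + 26*(4 - 1*2))) + 426 = (3 + (21 + 26*(4 - 2))) + 426 = (3 + (21 + 26*2)) + 426 = (3 + (21 + 52)) + 426 = (3 + 73) + 426 = 76 + 426 = 502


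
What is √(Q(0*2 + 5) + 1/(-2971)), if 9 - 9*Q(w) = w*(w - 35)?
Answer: 2*√350860245/8913 ≈ 4.2031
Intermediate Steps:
Q(w) = 1 - w*(-35 + w)/9 (Q(w) = 1 - w*(w - 35)/9 = 1 - w*(-35 + w)/9)
√(Q(0*2 + 5) + 1/(-2971)) = √((1 - (0*2 + 5)²/9 + 35*(0*2 + 5)/9) + 1/(-2971)) = √((1 - (0 + 5)²/9 + 35*(0 + 5)/9) - 1/2971) = √((1 - ⅑*5² + (35/9)*5) - 1/2971) = √((1 - ⅑*25 + 175/9) - 1/2971) = √((1 - 25/9 + 175/9) - 1/2971) = √(53/3 - 1/2971) = √(157460/8913) = 2*√350860245/8913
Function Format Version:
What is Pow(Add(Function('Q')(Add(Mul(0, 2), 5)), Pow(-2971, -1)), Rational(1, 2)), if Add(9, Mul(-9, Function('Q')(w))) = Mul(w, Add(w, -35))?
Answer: Mul(Rational(2, 8913), Pow(350860245, Rational(1, 2))) ≈ 4.2031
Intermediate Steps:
Function('Q')(w) = Add(1, Mul(Rational(-1, 9), w, Add(-35, w))) (Function('Q')(w) = Add(1, Mul(Rational(-1, 9), Mul(w, Add(w, -35)))) = Add(1, Mul(Rational(-1, 9), Mul(w, Add(-35, w)))) = Add(1, Mul(Rational(-1, 9), w, Add(-35, w))))
Pow(Add(Function('Q')(Add(Mul(0, 2), 5)), Pow(-2971, -1)), Rational(1, 2)) = Pow(Add(Add(1, Mul(Rational(-1, 9), Pow(Add(Mul(0, 2), 5), 2)), Mul(Rational(35, 9), Add(Mul(0, 2), 5))), Pow(-2971, -1)), Rational(1, 2)) = Pow(Add(Add(1, Mul(Rational(-1, 9), Pow(Add(0, 5), 2)), Mul(Rational(35, 9), Add(0, 5))), Rational(-1, 2971)), Rational(1, 2)) = Pow(Add(Add(1, Mul(Rational(-1, 9), Pow(5, 2)), Mul(Rational(35, 9), 5)), Rational(-1, 2971)), Rational(1, 2)) = Pow(Add(Add(1, Mul(Rational(-1, 9), 25), Rational(175, 9)), Rational(-1, 2971)), Rational(1, 2)) = Pow(Add(Add(1, Rational(-25, 9), Rational(175, 9)), Rational(-1, 2971)), Rational(1, 2)) = Pow(Add(Rational(53, 3), Rational(-1, 2971)), Rational(1, 2)) = Pow(Rational(157460, 8913), Rational(1, 2)) = Mul(Rational(2, 8913), Pow(350860245, Rational(1, 2)))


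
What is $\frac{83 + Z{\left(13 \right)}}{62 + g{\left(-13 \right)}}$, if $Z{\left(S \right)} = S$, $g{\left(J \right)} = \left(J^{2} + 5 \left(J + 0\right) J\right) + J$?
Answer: $\frac{96}{1063} \approx 0.09031$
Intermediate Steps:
$g{\left(J \right)} = J + 6 J^{2}$ ($g{\left(J \right)} = \left(J^{2} + 5 J J\right) + J = \left(J^{2} + 5 J^{2}\right) + J = 6 J^{2} + J = J + 6 J^{2}$)
$\frac{83 + Z{\left(13 \right)}}{62 + g{\left(-13 \right)}} = \frac{83 + 13}{62 - 13 \left(1 + 6 \left(-13\right)\right)} = \frac{96}{62 - 13 \left(1 - 78\right)} = \frac{96}{62 - -1001} = \frac{96}{62 + 1001} = \frac{96}{1063}$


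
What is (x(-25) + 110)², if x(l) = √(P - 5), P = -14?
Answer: (110 + I*√19)² ≈ 12081.0 + 958.96*I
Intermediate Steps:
x(l) = I*√19 (x(l) = √(-14 - 5) = √(-19) = I*√19)
(x(-25) + 110)² = (I*√19 + 110)² = (110 + I*√19)²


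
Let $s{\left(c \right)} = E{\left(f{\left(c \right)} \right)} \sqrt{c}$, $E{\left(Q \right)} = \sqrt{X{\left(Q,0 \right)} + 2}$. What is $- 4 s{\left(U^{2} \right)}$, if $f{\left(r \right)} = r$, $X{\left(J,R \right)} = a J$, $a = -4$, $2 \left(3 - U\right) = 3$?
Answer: $- 6 i \sqrt{7} \approx - 15.875 i$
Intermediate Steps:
$U = \frac{3}{2}$ ($U = 3 - \frac{3}{2} = \frac{3}{2} \approx 1.5$)
$X{\left(J,R \right)} = - 4 J$
$E{\left(Q \right)} = \sqrt{2 - 4 Q}$ ($E{\left(Q \right)} = \sqrt{- 4 Q + 2} = \sqrt{2 - 4 Q}$)
$s{\left(c \right)} = \sqrt{c} \sqrt{2 - 4 c}$ ($s{\left(c \right)} = \sqrt{2 - 4 c} \sqrt{c} = \sqrt{c} \sqrt{2 - 4 c}$)
$- 4 s{\left(U^{2} \right)} = - 4 \sqrt{2} \sqrt{\left(\frac{3}{2}\right)^{2}} \sqrt{1 - 2 \left(\frac{3}{2}\right)^{2}} = - 4 \sqrt{2} \sqrt{\frac{9}{4}} \sqrt{1 - \frac{9}{2}} = - 4 \sqrt{2} \cdot \frac{3}{2} \sqrt{1 - \frac{9}{2}} = - 4 \sqrt{2} \cdot \frac{3}{2} \sqrt{- \frac{7}{2}} = - 4 \sqrt{2} \cdot \frac{3}{2} \frac{i \sqrt{14}}{2} = - 4 \frac{3 i \sqrt{7}}{2} = - 6 i \sqrt{7}$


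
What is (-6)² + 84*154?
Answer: 12972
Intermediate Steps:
(-6)² + 84*154 = 36 + 12936 = 12972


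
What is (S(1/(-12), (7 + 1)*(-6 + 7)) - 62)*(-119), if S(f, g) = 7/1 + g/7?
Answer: 6409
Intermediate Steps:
S(f, g) = 7 + g/7 (S(f, g) = 7*1 + g*(⅐) = 7 + g/7)
(S(1/(-12), (7 + 1)*(-6 + 7)) - 62)*(-119) = ((7 + ((7 + 1)*(-6 + 7))/7) - 62)*(-119) = ((7 + (8*1)/7) - 62)*(-119) = ((7 + (⅐)*8) - 62)*(-119) = ((7 + 8/7) - 62)*(-119) = (57/7 - 62)*(-119) = -377/7*(-119) = 6409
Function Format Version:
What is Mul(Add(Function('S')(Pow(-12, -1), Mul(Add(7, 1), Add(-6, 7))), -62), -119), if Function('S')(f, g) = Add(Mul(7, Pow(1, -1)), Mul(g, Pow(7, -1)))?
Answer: 6409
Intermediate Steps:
Function('S')(f, g) = Add(7, Mul(Rational(1, 7), g)) (Function('S')(f, g) = Add(Mul(7, 1), Mul(g, Rational(1, 7))) = Add(7, Mul(Rational(1, 7), g)))
Mul(Add(Function('S')(Pow(-12, -1), Mul(Add(7, 1), Add(-6, 7))), -62), -119) = Mul(Add(Add(7, Mul(Rational(1, 7), Mul(Add(7, 1), Add(-6, 7)))), -62), -119) = Mul(Add(Add(7, Mul(Rational(1, 7), Mul(8, 1))), -62), -119) = Mul(Add(Add(7, Mul(Rational(1, 7), 8)), -62), -119) = Mul(Add(Add(7, Rational(8, 7)), -62), -119) = Mul(Add(Rational(57, 7), -62), -119) = Mul(Rational(-377, 7), -119) = 6409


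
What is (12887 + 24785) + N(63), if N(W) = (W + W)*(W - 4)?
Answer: 45106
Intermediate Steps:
N(W) = 2*W*(-4 + W) (N(W) = (2*W)*(-4 + W) = 2*W*(-4 + W))
(12887 + 24785) + N(63) = (12887 + 24785) + 2*63*(-4 + 63) = 37672 + 2*63*59 = 37672 + 7434 = 45106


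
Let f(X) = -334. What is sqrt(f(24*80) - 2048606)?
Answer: 6*I*sqrt(56915) ≈ 1431.4*I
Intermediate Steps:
sqrt(f(24*80) - 2048606) = sqrt(-334 - 2048606) = sqrt(-2048940) = 6*I*sqrt(56915)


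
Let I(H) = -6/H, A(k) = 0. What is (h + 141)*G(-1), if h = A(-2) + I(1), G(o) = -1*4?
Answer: -540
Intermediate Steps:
G(o) = -4
h = -6 (h = 0 - 6/1 = 0 - 6*1 = 0 - 6 = -6)
(h + 141)*G(-1) = (-6 + 141)*(-4) = 135*(-4) = -540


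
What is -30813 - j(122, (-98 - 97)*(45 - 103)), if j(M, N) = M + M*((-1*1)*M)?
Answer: -16051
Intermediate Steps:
j(M, N) = M - M² (j(M, N) = M + M*(-M) = M - M²)
-30813 - j(122, (-98 - 97)*(45 - 103)) = -30813 - 122*(1 - 1*122) = -30813 - 122*(1 - 122) = -30813 - 122*(-121) = -30813 - 1*(-14762) = -30813 + 14762 = -16051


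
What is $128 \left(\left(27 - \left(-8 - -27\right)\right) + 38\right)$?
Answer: $5888$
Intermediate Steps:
$128 \left(\left(27 - \left(-8 - -27\right)\right) + 38\right) = 128 \left(\left(27 - \left(-8 + 27\right)\right) + 38\right) = 128 \left(\left(27 - 19\right) + 38\right) = 128 \left(8 + 38\right) = 128 \cdot 46 = 5888$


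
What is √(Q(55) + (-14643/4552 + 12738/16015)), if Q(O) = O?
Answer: √69856531671854170/36450140 ≈ 7.2511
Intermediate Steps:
√(Q(55) + (-14643/4552 + 12738/16015)) = √(55 + (-14643/4552 + 12738/16015)) = √(55 - 176524269/72900280) = √(3832991131/72900280) = √69856531671854170/36450140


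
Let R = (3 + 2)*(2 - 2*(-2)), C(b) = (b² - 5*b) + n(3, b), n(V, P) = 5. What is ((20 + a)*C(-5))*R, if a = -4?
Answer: 26400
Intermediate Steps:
C(b) = 5 + b² - 5*b (C(b) = (b² - 5*b) + 5 = 5 + b² - 5*b)
R = 30 (R = 5*(2 + 4) = 5*6 = 30)
((20 + a)*C(-5))*R = ((20 - 4)*(5 + (-5)² - 5*(-5)))*30 = (16*(5 + 25 + 25))*30 = (16*55)*30 = 880*30 = 26400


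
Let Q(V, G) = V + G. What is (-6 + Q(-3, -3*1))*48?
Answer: -576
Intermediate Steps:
Q(V, G) = G + V
(-6 + Q(-3, -3*1))*48 = (-6 + (-3*1 - 3))*48 = (-6 + (-3 - 3))*48 = (-6 - 6)*48 = -12*48 = -576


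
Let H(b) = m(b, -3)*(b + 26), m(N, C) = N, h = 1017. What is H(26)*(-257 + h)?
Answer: 1027520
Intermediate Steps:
H(b) = b*(26 + b) (H(b) = b*(b + 26) = b*(26 + b))
H(26)*(-257 + h) = (26*(26 + 26))*(-257 + 1017) = (26*52)*760 = 1352*760 = 1027520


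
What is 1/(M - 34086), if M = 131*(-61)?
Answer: -1/42077 ≈ -2.3766e-5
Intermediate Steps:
M = -7991
1/(M - 34086) = 1/(-7991 - 34086) = 1/(-42077) = -1/42077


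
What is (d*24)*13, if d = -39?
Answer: -12168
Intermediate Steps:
(d*24)*13 = -39*24*13 = -936*13 = -12168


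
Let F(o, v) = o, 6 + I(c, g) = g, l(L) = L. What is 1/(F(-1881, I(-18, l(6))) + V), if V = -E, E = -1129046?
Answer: 1/1127165 ≈ 8.8718e-7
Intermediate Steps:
V = 1129046 (V = -1*(-1129046) = 1129046)
I(c, g) = -6 + g
1/(F(-1881, I(-18, l(6))) + V) = 1/(-1881 + 1129046) = 1/1127165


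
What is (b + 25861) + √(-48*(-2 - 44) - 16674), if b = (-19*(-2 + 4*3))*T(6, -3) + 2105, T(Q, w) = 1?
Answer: 27776 + I*√14466 ≈ 27776.0 + 120.27*I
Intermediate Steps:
b = 1915 (b = -19*(-2 + 4*3)*1 + 2105 = -19*(-2 + 12)*1 + 2105 = -19*10*1 + 2105 = -190*1 + 2105 = -190 + 2105 = 1915)
(b + 25861) + √(-48*(-2 - 44) - 16674) = (1915 + 25861) + √(-48*(-2 - 44) - 16674) = 27776 + √(-48*(-46) - 16674) = 27776 + √(2208 - 16674) = 27776 + √(-14466) = 27776 + I*√14466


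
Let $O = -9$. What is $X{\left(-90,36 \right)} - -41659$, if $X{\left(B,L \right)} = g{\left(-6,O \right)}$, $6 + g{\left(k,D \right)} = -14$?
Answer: $41639$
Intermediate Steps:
$g{\left(k,D \right)} = -20$ ($g{\left(k,D \right)} = -6 - 14 = -20$)
$X{\left(B,L \right)} = -20$
$X{\left(-90,36 \right)} - -41659 = -20 - -41659 = -20 + 41659 = 41639$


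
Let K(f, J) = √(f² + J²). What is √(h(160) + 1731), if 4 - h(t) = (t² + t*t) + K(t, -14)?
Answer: √(-49465 - 2*√6449) ≈ 222.77*I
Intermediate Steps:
K(f, J) = √(J² + f²)
h(t) = 4 - √(196 + t²) - 2*t² (h(t) = 4 - ((t² + t*t) + √((-14)² + t²)) = 4 - ((t² + t²) + √(196 + t²)) = 4 - (2*t² + √(196 + t²)) = 4 - (√(196 + t²) + 2*t²) = 4 + (-√(196 + t²) - 2*t²) = 4 - √(196 + t²) - 2*t²)
√(h(160) + 1731) = √((4 - √(196 + 160²) - 2*160²) + 1731) = √((4 - √(196 + 25600) - 2*25600) + 1731) = √((4 - √25796 - 51200) + 1731) = √((4 - 2*√6449 - 51200) + 1731) = √((-51196 - 2*√6449) + 1731) = √(-49465 - 2*√6449)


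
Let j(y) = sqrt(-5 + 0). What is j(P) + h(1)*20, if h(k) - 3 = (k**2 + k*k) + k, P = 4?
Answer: 120 + I*sqrt(5) ≈ 120.0 + 2.2361*I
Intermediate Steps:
h(k) = 3 + k + 2*k**2 (h(k) = 3 + ((k**2 + k*k) + k) = 3 + ((k**2 + k**2) + k) = 3 + (2*k**2 + k) = 3 + (k + 2*k**2) = 3 + k + 2*k**2)
j(y) = I*sqrt(5) (j(y) = sqrt(-5) = I*sqrt(5))
j(P) + h(1)*20 = I*sqrt(5) + (3 + 1 + 2*1**2)*20 = I*sqrt(5) + (3 + 1 + 2*1)*20 = I*sqrt(5) + (3 + 1 + 2)*20 = I*sqrt(5) + 6*20 = I*sqrt(5) + 120 = 120 + I*sqrt(5)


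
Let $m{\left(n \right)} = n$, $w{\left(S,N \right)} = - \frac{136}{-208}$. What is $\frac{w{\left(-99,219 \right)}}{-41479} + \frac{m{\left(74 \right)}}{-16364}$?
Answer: $- \frac{10010473}{2205977657} \approx -0.0045379$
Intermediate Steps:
$w{\left(S,N \right)} = \frac{17}{26}$ ($w{\left(S,N \right)} = \left(-136\right) \left(- \frac{1}{208}\right) = \frac{17}{26}$)
$\frac{w{\left(-99,219 \right)}}{-41479} + \frac{m{\left(74 \right)}}{-16364} = \frac{17}{26 \left(-41479\right)} + \frac{74}{-16364} = \frac{17}{26} \left(- \frac{1}{41479}\right) + 74 \left(- \frac{1}{16364}\right) = - \frac{17}{1078454} - \frac{37}{8182} = - \frac{10010473}{2205977657}$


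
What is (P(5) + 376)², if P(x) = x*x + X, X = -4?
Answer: 157609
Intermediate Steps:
P(x) = -4 + x² (P(x) = x*x - 4 = x² - 4 = -4 + x²)
(P(5) + 376)² = ((-4 + 5²) + 376)² = ((-4 + 25) + 376)² = (21 + 376)² = 397² = 157609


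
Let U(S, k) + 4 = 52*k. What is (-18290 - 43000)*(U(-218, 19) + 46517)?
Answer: -2911336290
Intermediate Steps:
U(S, k) = -4 + 52*k
(-18290 - 43000)*(U(-218, 19) + 46517) = (-18290 - 43000)*((-4 + 52*19) + 46517) = -61290*((-4 + 988) + 46517) = -61290*(984 + 46517) = -61290*47501 = -2911336290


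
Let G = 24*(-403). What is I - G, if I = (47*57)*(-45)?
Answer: -110883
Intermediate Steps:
G = -9672
I = -120555 (I = 2679*(-45) = -120555)
I - G = -120555 - 1*(-9672) = -120555 + 9672 = -110883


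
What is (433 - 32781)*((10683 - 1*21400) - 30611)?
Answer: 1336878144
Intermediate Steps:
(433 - 32781)*((10683 - 1*21400) - 30611) = -32348*((10683 - 21400) - 30611) = -32348*(-10717 - 30611) = -32348*(-41328) = 1336878144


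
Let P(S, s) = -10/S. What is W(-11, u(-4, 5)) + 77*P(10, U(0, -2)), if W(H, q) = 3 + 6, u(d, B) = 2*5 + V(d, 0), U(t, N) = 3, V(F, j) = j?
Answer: -68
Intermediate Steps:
u(d, B) = 10 (u(d, B) = 2*5 + 0 = 10 + 0 = 10)
W(H, q) = 9
W(-11, u(-4, 5)) + 77*P(10, U(0, -2)) = 9 + 77*(-10/10) = 9 + 77*(-10*⅒) = 9 + 77*(-1) = 9 - 77 = -68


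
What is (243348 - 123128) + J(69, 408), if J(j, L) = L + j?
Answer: 120697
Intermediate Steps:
(243348 - 123128) + J(69, 408) = (243348 - 123128) + (408 + 69) = 120220 + 477 = 120697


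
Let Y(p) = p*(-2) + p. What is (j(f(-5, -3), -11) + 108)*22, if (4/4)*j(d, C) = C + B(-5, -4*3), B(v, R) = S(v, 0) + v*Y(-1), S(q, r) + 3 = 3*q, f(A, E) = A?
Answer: 1628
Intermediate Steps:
S(q, r) = -3 + 3*q
Y(p) = -p (Y(p) = -2*p + p = -p)
B(v, R) = -3 + 4*v (B(v, R) = (-3 + 3*v) + v*(-1*(-1)) = (-3 + 3*v) + v*1 = (-3 + 3*v) + v = -3 + 4*v)
j(d, C) = -23 + C (j(d, C) = C + (-3 + 4*(-5)) = C + (-3 - 20) = C - 23 = -23 + C)
(j(f(-5, -3), -11) + 108)*22 = ((-23 - 11) + 108)*22 = (-34 + 108)*22 = 74*22 = 1628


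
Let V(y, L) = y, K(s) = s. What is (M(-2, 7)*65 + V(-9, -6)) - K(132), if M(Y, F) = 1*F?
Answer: 314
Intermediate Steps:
M(Y, F) = F
(M(-2, 7)*65 + V(-9, -6)) - K(132) = (7*65 - 9) - 1*132 = (455 - 9) - 132 = 446 - 132 = 314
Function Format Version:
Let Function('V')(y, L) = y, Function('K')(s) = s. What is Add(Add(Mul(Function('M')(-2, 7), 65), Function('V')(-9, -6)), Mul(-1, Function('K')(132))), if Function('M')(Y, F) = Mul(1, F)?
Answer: 314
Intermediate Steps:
Function('M')(Y, F) = F
Add(Add(Mul(Function('M')(-2, 7), 65), Function('V')(-9, -6)), Mul(-1, Function('K')(132))) = Add(Add(Mul(7, 65), -9), Mul(-1, 132)) = Add(Add(455, -9), -132) = Add(446, -132) = 314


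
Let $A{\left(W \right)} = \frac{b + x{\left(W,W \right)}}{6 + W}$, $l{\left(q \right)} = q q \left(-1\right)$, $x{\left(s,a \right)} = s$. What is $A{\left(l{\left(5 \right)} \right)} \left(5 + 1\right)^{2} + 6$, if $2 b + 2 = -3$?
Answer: $\frac{1104}{19} \approx 58.105$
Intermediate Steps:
$b = - \frac{5}{2}$ ($b = -1 + \frac{1}{2} \left(-3\right) = -1 - \frac{3}{2} = - \frac{5}{2} \approx -2.5$)
$l{\left(q \right)} = - q^{2}$ ($l{\left(q \right)} = q^{2} \left(-1\right) = - q^{2}$)
$A{\left(W \right)} = \frac{- \frac{5}{2} + W}{6 + W}$
$A{\left(l{\left(5 \right)} \right)} \left(5 + 1\right)^{2} + 6 = \frac{- \frac{5}{2} - 5^{2}}{6 - 5^{2}} \left(5 + 1\right)^{2} + 6 = \frac{- \frac{5}{2} - 25}{6 - 25} \cdot 6^{2} + 6 = \frac{- \frac{5}{2} - 25}{6 - 25} \cdot 36 + 6 = \frac{1}{-19} \left(- \frac{55}{2}\right) 36 + 6 = \left(- \frac{1}{19}\right) \left(- \frac{55}{2}\right) 36 + 6 = \frac{55}{38} \cdot 36 + 6 = \frac{990}{19} + 6 = \frac{1104}{19}$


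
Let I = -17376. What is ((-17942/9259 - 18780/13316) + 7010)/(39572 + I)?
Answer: 215967509187/684151991356 ≈ 0.31567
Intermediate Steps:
((-17942/9259 - 18780/13316) + 7010)/(39572 + I) = ((-17942/9259 - 18780/13316) + 7010)/(39572 - 17376) = ((-17942*1/9259 - 18780*1/13316) + 7010)/22196 = ((-17942/9259 - 4695/3329) + 7010)*(1/22196) = (-103199923/30823211 + 7010)*(1/22196) = (215967509187/30823211)*(1/22196) = 215967509187/684151991356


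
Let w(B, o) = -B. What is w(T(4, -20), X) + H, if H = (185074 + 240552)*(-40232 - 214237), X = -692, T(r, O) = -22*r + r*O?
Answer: -108308622426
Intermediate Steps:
T(r, O) = -22*r + O*r
H = -108308622594 (H = 425626*(-254469) = -108308622594)
w(T(4, -20), X) + H = -4*(-22 - 20) - 108308622594 = -4*(-42) - 108308622594 = -1*(-168) - 108308622594 = 168 - 108308622594 = -108308622426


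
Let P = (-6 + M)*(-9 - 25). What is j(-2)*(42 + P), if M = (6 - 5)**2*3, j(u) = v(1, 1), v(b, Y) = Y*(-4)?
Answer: -576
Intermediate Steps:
v(b, Y) = -4*Y
j(u) = -4 (j(u) = -4*1 = -4)
M = 3 (M = 1**2*3 = 1*3 = 3)
P = 102 (P = (-6 + 3)*(-9 - 25) = -3*(-34) = 102)
j(-2)*(42 + P) = -4*(42 + 102) = -4*144 = -576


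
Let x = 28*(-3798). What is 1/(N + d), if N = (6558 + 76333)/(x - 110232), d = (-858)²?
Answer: 216576/159435371573 ≈ 1.3584e-6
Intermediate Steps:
d = 736164
x = -106344
N = -82891/216576 (N = (6558 + 76333)/(-106344 - 110232) = 82891/(-216576) = 82891*(-1/216576) = -82891/216576 ≈ -0.38273)
1/(N + d) = 1/(-82891/216576 + 736164) = 1/(159435371573/216576) = 216576/159435371573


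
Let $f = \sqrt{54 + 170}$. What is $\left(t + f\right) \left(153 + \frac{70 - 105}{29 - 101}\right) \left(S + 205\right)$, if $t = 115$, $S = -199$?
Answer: $\frac{1270865}{12} + \frac{11051 \sqrt{14}}{3} \approx 1.1969 \cdot 10^{5}$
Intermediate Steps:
$f = 4 \sqrt{14}$ ($f = \sqrt{224} = 4 \sqrt{14} \approx 14.967$)
$\left(t + f\right) \left(153 + \frac{70 - 105}{29 - 101}\right) \left(S + 205\right) = \left(115 + 4 \sqrt{14}\right) \left(153 + \frac{70 - 105}{29 - 101}\right) \left(-199 + 205\right) = \left(115 + 4 \sqrt{14}\right) \left(153 - \frac{35}{-72}\right) 6 = \left(115 + 4 \sqrt{14}\right) \left(153 - - \frac{35}{72}\right) 6 = \left(115 + 4 \sqrt{14}\right) \left(153 + \frac{35}{72}\right) 6 = \left(115 + 4 \sqrt{14}\right) \frac{11051}{72} \cdot 6 = \left(115 + 4 \sqrt{14}\right) \frac{11051}{12} = \frac{1270865}{12} + \frac{11051 \sqrt{14}}{3}$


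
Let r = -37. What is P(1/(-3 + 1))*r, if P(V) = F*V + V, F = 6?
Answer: 259/2 ≈ 129.50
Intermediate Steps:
P(V) = 7*V (P(V) = 6*V + V = 7*V)
P(1/(-3 + 1))*r = (7/(-3 + 1))*(-37) = (7/(-2))*(-37) = (7*(-½))*(-37) = -7/2*(-37) = 259/2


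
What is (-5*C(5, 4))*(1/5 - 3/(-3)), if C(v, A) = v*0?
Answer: 0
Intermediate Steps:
C(v, A) = 0
(-5*C(5, 4))*(1/5 - 3/(-3)) = (-5*0)*(1/5 - 3/(-3)) = 0*(1*(⅕) - 3*(-⅓)) = 0*(⅕ + 1) = 0*(6/5) = 0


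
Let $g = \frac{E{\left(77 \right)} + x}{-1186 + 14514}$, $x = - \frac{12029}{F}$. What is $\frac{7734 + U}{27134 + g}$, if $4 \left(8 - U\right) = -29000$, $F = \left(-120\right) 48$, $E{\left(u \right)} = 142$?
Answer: $\frac{1150925045760}{2083058473469} \approx 0.55252$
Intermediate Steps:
$F = -5760$
$U = 7258$ ($U = 8 - -7250 = 8 + 7250 = 7258$)
$x = \frac{12029}{5760}$ ($x = - \frac{12029}{-5760} = \left(-12029\right) \left(- \frac{1}{5760}\right) = \frac{12029}{5760} \approx 2.0884$)
$g = \frac{829949}{76769280}$ ($g = \frac{142 + \frac{12029}{5760}}{-1186 + 14514} = \frac{829949}{5760 \cdot 13328} = \frac{829949}{5760} \cdot \frac{1}{13328} = \frac{829949}{76769280} \approx 0.010811$)
$\frac{7734 + U}{27134 + g} = \frac{7734 + 7258}{27134 + \frac{829949}{76769280}} = \frac{14992}{\frac{2083058473469}{76769280}} = 14992 \cdot \frac{76769280}{2083058473469} = \frac{1150925045760}{2083058473469}$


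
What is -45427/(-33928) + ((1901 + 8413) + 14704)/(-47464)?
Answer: 163417053/201294824 ≈ 0.81183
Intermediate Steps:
-45427/(-33928) + ((1901 + 8413) + 14704)/(-47464) = -45427*(-1/33928) + (10314 + 14704)*(-1/47464) = 45427/33928 + 25018*(-1/47464) = 45427/33928 - 12509/23732 = 163417053/201294824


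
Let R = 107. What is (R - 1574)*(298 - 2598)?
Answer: 3374100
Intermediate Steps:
(R - 1574)*(298 - 2598) = (107 - 1574)*(298 - 2598) = -1467*(-2300) = 3374100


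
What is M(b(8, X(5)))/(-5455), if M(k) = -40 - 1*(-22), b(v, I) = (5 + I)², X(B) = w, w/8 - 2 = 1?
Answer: 18/5455 ≈ 0.0032997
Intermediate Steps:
w = 24 (w = 16 + 8*1 = 16 + 8 = 24)
X(B) = 24
M(k) = -18 (M(k) = -40 + 22 = -18)
M(b(8, X(5)))/(-5455) = -18/(-5455) = -18*(-1/5455) = 18/5455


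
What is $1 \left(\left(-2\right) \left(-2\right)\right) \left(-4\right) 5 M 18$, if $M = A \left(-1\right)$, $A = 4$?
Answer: $5760$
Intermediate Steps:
$M = -4$ ($M = 4 \left(-1\right) = -4$)
$1 \left(\left(-2\right) \left(-2\right)\right) \left(-4\right) 5 M 18 = 1 \left(\left(-2\right) \left(-2\right)\right) \left(-4\right) 5 \left(-4\right) 18 = 1 \cdot 4 \left(-4\right) 5 \left(-4\right) 18 = 4 \left(-4\right) 5 \left(-4\right) 18 = \left(-16\right) 5 \left(-4\right) 18 = \left(-80\right) \left(-4\right) 18 = 320 \cdot 18 = 5760$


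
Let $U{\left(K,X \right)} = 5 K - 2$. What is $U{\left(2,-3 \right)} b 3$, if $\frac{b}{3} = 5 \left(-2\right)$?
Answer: $-720$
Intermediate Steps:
$U{\left(K,X \right)} = -2 + 5 K$
$b = -30$ ($b = 3 \cdot 5 \left(-2\right) = 3 \left(-10\right) = -30$)
$U{\left(2,-3 \right)} b 3 = \left(-2 + 5 \cdot 2\right) \left(-30\right) 3 = \left(-2 + 10\right) \left(-30\right) 3 = 8 \left(-30\right) 3 = \left(-240\right) 3 = -720$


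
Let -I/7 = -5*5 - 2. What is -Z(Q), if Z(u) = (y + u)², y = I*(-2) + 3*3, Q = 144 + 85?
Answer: -19600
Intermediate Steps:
I = 189 (I = -7*(-5*5 - 2) = -7*(-25 - 2) = -7*(-27) = 189)
Q = 229
y = -369 (y = 189*(-2) + 3*3 = -378 + 9 = -369)
Z(u) = (-369 + u)²
-Z(Q) = -(-369 + 229)² = -1*(-140)² = -1*19600 = -19600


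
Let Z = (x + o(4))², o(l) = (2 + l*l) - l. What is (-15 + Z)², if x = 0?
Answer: 32761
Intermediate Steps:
o(l) = 2 + l² - l (o(l) = (2 + l²) - l = 2 + l² - l)
Z = 196 (Z = (0 + (2 + 4² - 1*4))² = (0 + (2 + 16 - 4))² = (0 + 14)² = 14² = 196)
(-15 + Z)² = (-15 + 196)² = 181² = 32761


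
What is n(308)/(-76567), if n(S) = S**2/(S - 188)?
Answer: -11858/1148505 ≈ -0.010325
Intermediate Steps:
n(S) = S**2/(-188 + S)
n(308)/(-76567) = (308**2/(-188 + 308))/(-76567) = (94864/120)*(-1/76567) = (94864*(1/120))*(-1/76567) = (11858/15)*(-1/76567) = -11858/1148505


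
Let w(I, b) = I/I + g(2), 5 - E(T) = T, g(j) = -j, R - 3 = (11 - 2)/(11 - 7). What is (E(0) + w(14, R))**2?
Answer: 16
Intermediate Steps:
R = 21/4 (R = 3 + (11 - 2)/(11 - 7) = 3 + 9/4 = 21/4 ≈ 5.2500)
E(T) = 5 - T
w(I, b) = -1 (w(I, b) = I/I - 1*2 = 1 - 2 = -1)
(E(0) + w(14, R))**2 = ((5 - 1*0) - 1)**2 = ((5 + 0) - 1)**2 = (5 - 1)**2 = 4**2 = 16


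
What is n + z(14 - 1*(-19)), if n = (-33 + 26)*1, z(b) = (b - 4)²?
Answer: 834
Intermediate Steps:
z(b) = (-4 + b)²
n = -7 (n = -7*1 = -7)
n + z(14 - 1*(-19)) = -7 + (-4 + (14 - 1*(-19)))² = -7 + (-4 + (14 + 19))² = -7 + (-4 + 33)² = -7 + 29² = -7 + 841 = 834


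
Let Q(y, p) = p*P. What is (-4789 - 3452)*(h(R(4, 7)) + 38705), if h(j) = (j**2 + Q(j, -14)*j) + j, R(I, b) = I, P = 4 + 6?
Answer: -314517765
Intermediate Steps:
P = 10
Q(y, p) = 10*p (Q(y, p) = p*10 = 10*p)
h(j) = j**2 - 139*j (h(j) = (j**2 + (10*(-14))*j) + j = (j**2 - 140*j) + j = j**2 - 139*j)
(-4789 - 3452)*(h(R(4, 7)) + 38705) = (-4789 - 3452)*(4*(-139 + 4) + 38705) = -8241*(4*(-135) + 38705) = -8241*(-540 + 38705) = -8241*38165 = -314517765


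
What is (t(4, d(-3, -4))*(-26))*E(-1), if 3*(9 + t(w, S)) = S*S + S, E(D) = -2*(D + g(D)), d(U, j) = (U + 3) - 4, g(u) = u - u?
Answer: 260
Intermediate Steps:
g(u) = 0
d(U, j) = -1 + U (d(U, j) = (3 + U) - 4 = -1 + U)
E(D) = -2*D (E(D) = -2*(D + 0) = -2*D)
t(w, S) = -9 + S/3 + S**2/3 (t(w, S) = -9 + (S*S + S)/3 = -9 + (S**2 + S)/3 = -9 + (S + S**2)/3 = -9 + (S/3 + S**2/3) = -9 + S/3 + S**2/3)
(t(4, d(-3, -4))*(-26))*E(-1) = ((-9 + (-1 - 3)/3 + (-1 - 3)**2/3)*(-26))*(-2*(-1)) = ((-9 + (1/3)*(-4) + (1/3)*(-4)**2)*(-26))*2 = ((-9 - 4/3 + (1/3)*16)*(-26))*2 = ((-9 - 4/3 + 16/3)*(-26))*2 = -5*(-26)*2 = 130*2 = 260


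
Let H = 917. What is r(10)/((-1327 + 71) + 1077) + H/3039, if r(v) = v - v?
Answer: 917/3039 ≈ 0.30174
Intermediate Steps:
r(v) = 0
r(10)/((-1327 + 71) + 1077) + H/3039 = 0/((-1327 + 71) + 1077) + 917/3039 = 0/(-1256 + 1077) + 917*(1/3039) = 0/(-179) + 917/3039 = 0*(-1/179) + 917/3039 = 0 + 917/3039 = 917/3039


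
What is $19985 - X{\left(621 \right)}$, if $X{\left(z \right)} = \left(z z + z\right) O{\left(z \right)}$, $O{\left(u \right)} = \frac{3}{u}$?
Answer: $18119$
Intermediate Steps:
$X{\left(z \right)} = \frac{3 \left(z + z^{2}\right)}{z}$ ($X{\left(z \right)} = \left(z z + z\right) \frac{3}{z} = \left(z^{2} + z\right) \frac{3}{z} = \left(z + z^{2}\right) \frac{3}{z} = \frac{3 \left(z + z^{2}\right)}{z}$)
$19985 - X{\left(621 \right)} = 19985 - \left(3 + 3 \cdot 621\right) = 19985 - \left(3 + 1863\right) = 19985 - 1866 = 18119$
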